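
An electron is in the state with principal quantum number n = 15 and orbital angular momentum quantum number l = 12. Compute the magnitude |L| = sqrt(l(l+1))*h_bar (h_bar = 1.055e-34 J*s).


L = sqrt(l*(l+1)) * h_bar
= sqrt(12 * 13) * 1.055e-34
= sqrt(156) * 1.055e-34
= 12.49 * 1.055e-34
= 1.3177e-33 J*s

1.3177e-33


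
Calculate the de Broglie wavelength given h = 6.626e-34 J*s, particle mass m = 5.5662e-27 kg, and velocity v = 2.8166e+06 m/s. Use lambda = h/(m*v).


lambda = h / (m * v)
= 6.626e-34 / (5.5662e-27 * 2.8166e+06)
= 6.626e-34 / 1.5678e-20
= 4.2264e-14 m

4.2264e-14


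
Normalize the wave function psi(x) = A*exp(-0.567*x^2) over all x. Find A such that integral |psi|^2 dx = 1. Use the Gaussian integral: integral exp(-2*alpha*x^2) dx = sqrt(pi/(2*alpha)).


integral |psi|^2 dx = A^2 * sqrt(pi/(2*alpha)) = 1
A^2 = sqrt(2*alpha/pi)
= sqrt(2 * 0.567 / pi)
= 0.600802
A = sqrt(0.600802)
= 0.7751

0.7751


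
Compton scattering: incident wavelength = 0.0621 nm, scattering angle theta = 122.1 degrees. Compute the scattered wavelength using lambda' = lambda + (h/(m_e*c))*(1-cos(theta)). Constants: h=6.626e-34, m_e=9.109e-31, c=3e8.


Compton wavelength: h/(m_e*c) = 2.4247e-12 m
d_lambda = 2.4247e-12 * (1 - cos(122.1 deg))
= 2.4247e-12 * 1.531399
= 3.7132e-12 m = 0.003713 nm
lambda' = 0.0621 + 0.003713
= 0.065813 nm

0.065813


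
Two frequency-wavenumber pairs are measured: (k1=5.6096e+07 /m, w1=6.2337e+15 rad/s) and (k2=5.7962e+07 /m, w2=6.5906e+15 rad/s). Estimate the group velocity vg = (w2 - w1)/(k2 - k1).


vg = (w2 - w1) / (k2 - k1)
= (6.5906e+15 - 6.2337e+15) / (5.7962e+07 - 5.6096e+07)
= 3.5690e+14 / 1.8660e+06
= 1.9126e+08 m/s

1.9126e+08


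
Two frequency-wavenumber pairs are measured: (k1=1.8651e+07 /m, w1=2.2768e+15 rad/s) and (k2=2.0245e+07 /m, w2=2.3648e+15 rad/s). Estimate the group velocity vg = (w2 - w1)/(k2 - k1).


vg = (w2 - w1) / (k2 - k1)
= (2.3648e+15 - 2.2768e+15) / (2.0245e+07 - 1.8651e+07)
= 8.8000e+13 / 1.5940e+06
= 5.5207e+07 m/s

5.5207e+07


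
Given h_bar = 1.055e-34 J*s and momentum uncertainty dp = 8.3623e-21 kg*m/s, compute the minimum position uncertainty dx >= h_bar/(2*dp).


dx = h_bar / (2 * dp)
= 1.055e-34 / (2 * 8.3623e-21)
= 1.055e-34 / 1.6725e-20
= 6.3081e-15 m

6.3081e-15


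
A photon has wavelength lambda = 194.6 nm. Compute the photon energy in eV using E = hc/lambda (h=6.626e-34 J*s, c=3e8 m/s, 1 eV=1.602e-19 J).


E = hc / lambda
= (6.626e-34)(3e8) / (194.6e-9)
= 1.9878e-25 / 1.9460e-07
= 1.0215e-18 J
Converting to eV: 1.0215e-18 / 1.602e-19
= 6.3763 eV

6.3763


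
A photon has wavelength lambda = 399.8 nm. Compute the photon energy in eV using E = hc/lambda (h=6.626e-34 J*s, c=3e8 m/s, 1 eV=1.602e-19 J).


E = hc / lambda
= (6.626e-34)(3e8) / (399.8e-9)
= 1.9878e-25 / 3.9980e-07
= 4.9720e-19 J
Converting to eV: 4.9720e-19 / 1.602e-19
= 3.1036 eV

3.1036


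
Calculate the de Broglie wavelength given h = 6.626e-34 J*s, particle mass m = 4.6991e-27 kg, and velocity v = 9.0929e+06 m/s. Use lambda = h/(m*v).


lambda = h / (m * v)
= 6.626e-34 / (4.6991e-27 * 9.0929e+06)
= 6.626e-34 / 4.2728e-20
= 1.5507e-14 m

1.5507e-14


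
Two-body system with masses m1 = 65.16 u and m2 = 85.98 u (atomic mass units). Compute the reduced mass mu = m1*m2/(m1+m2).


mu = m1 * m2 / (m1 + m2)
= 65.16 * 85.98 / (65.16 + 85.98)
= 5602.4568 / 151.14
= 37.068 u

37.068


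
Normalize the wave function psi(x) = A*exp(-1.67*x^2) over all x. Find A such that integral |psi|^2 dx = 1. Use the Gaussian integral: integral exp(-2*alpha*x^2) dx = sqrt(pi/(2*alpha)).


integral |psi|^2 dx = A^2 * sqrt(pi/(2*alpha)) = 1
A^2 = sqrt(2*alpha/pi)
= sqrt(2 * 1.67 / pi)
= 1.031094
A = sqrt(1.031094)
= 1.0154

1.0154


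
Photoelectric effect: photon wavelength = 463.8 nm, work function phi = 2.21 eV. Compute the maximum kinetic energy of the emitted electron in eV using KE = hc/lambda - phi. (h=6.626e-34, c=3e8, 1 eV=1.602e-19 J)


E_photon = hc / lambda
= (6.626e-34)(3e8) / (463.8e-9)
= 4.2859e-19 J
= 2.6753 eV
KE = E_photon - phi
= 2.6753 - 2.21
= 0.4653 eV

0.4653


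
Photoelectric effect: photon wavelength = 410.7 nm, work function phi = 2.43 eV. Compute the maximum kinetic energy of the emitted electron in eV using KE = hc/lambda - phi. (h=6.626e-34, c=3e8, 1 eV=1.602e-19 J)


E_photon = hc / lambda
= (6.626e-34)(3e8) / (410.7e-9)
= 4.8400e-19 J
= 3.0212 eV
KE = E_photon - phi
= 3.0212 - 2.43
= 0.5912 eV

0.5912


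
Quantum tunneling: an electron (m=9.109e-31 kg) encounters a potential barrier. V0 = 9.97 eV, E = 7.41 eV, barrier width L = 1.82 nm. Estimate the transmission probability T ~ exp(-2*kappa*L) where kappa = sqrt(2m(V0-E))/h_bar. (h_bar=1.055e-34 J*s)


V0 - E = 2.56 eV = 4.1011e-19 J
kappa = sqrt(2 * m * (V0-E)) / h_bar
= sqrt(2 * 9.109e-31 * 4.1011e-19) / 1.055e-34
= 8.1931e+09 /m
2*kappa*L = 2 * 8.1931e+09 * 1.82e-9
= 29.8229
T = exp(-29.8229) = 1.117018e-13

1.117018e-13


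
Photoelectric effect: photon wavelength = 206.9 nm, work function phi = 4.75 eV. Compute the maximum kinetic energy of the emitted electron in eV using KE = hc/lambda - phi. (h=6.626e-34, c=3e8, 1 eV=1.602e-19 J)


E_photon = hc / lambda
= (6.626e-34)(3e8) / (206.9e-9)
= 9.6075e-19 J
= 5.9972 eV
KE = E_photon - phi
= 5.9972 - 4.75
= 1.2472 eV

1.2472


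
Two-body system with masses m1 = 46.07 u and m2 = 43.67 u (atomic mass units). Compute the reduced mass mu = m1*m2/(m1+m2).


mu = m1 * m2 / (m1 + m2)
= 46.07 * 43.67 / (46.07 + 43.67)
= 2011.8769 / 89.74
= 22.419 u

22.419


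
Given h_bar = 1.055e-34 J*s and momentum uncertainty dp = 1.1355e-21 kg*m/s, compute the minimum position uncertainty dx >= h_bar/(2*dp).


dx = h_bar / (2 * dp)
= 1.055e-34 / (2 * 1.1355e-21)
= 1.055e-34 / 2.2710e-21
= 4.6455e-14 m

4.6455e-14


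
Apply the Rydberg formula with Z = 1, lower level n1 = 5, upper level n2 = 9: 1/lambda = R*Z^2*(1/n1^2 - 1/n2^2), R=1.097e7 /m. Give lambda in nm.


1/lambda = R * Z^2 * (1/n1^2 - 1/n2^2)
= 1.097e7 * 1^2 * (1/5^2 - 1/9^2)
= 1.097e7 * 1 * (0.04 - 0.012346)
= 3.0337e+05 /m
lambda = 1 / 3.0337e+05
= 3296.3276 nm

3296.3276


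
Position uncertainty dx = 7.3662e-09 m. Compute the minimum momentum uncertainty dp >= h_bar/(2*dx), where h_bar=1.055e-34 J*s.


dp = h_bar / (2 * dx)
= 1.055e-34 / (2 * 7.3662e-09)
= 1.055e-34 / 1.4732e-08
= 7.1611e-27 kg*m/s

7.1611e-27


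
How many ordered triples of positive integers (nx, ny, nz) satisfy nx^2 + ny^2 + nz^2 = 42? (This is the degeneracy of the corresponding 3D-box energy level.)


Enumerate all (nx, ny, nz) with nx^2 + ny^2 + nz^2 = 42:
(1,4,5)
(1,5,4)
(4,1,5)
(4,5,1)
(5,1,4)
(5,4,1)
Total degeneracy = 6

6


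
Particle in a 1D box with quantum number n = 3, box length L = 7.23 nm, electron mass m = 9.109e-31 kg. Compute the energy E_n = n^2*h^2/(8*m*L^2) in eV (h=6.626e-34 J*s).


E = n^2 * h^2 / (8 * m * L^2)
= 3^2 * (6.626e-34)^2 / (8 * 9.109e-31 * (7.23e-9)^2)
= 9 * 4.3904e-67 / (8 * 9.109e-31 * 5.2273e-17)
= 1.0373e-20 J
= 0.0648 eV

0.0648


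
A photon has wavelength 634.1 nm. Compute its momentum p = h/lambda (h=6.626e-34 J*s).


p = h / lambda
= 6.626e-34 / (634.1e-9)
= 6.626e-34 / 6.3410e-07
= 1.0449e-27 kg*m/s

1.0449e-27


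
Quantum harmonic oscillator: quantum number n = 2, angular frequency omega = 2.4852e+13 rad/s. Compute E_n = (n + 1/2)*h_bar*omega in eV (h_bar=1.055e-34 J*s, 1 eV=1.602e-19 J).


E = (n + 1/2) * h_bar * omega
= (2 + 0.5) * 1.055e-34 * 2.4852e+13
= 2.5 * 2.6219e-21
= 6.5547e-21 J
= 0.0409 eV

0.0409


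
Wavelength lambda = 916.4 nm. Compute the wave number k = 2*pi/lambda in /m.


k = 2 * pi / lambda
= 6.2832 / (916.4e-9)
= 6.2832 / 9.1640e-07
= 6.8564e+06 /m

6.8564e+06


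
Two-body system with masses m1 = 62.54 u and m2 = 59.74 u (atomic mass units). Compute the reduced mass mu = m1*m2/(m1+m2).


mu = m1 * m2 / (m1 + m2)
= 62.54 * 59.74 / (62.54 + 59.74)
= 3736.1396 / 122.28
= 30.554 u

30.554


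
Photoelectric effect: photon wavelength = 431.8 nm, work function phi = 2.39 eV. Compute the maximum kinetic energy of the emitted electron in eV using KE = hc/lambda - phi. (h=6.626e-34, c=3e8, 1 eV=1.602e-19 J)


E_photon = hc / lambda
= (6.626e-34)(3e8) / (431.8e-9)
= 4.6035e-19 J
= 2.8736 eV
KE = E_photon - phi
= 2.8736 - 2.39
= 0.4836 eV

0.4836


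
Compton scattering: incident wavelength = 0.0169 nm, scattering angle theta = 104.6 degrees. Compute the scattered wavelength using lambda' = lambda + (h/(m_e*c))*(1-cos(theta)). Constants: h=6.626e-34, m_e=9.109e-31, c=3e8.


Compton wavelength: h/(m_e*c) = 2.4247e-12 m
d_lambda = 2.4247e-12 * (1 - cos(104.6 deg))
= 2.4247e-12 * 1.252069
= 3.0359e-12 m = 0.003036 nm
lambda' = 0.0169 + 0.003036
= 0.019936 nm

0.019936


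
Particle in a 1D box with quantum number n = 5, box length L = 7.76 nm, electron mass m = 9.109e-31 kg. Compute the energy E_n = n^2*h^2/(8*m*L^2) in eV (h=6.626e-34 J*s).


E = n^2 * h^2 / (8 * m * L^2)
= 5^2 * (6.626e-34)^2 / (8 * 9.109e-31 * (7.76e-9)^2)
= 25 * 4.3904e-67 / (8 * 9.109e-31 * 6.0218e-17)
= 2.5013e-20 J
= 0.1561 eV

0.1561


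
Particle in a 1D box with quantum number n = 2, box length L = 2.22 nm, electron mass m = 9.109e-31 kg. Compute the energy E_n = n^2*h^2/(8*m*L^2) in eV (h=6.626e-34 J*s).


E = n^2 * h^2 / (8 * m * L^2)
= 2^2 * (6.626e-34)^2 / (8 * 9.109e-31 * (2.22e-9)^2)
= 4 * 4.3904e-67 / (8 * 9.109e-31 * 4.9284e-18)
= 4.8899e-20 J
= 0.3052 eV

0.3052


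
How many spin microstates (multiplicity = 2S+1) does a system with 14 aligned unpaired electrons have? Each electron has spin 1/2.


Total spin S = N * (1/2) = 14 * 0.5 = 7.0
Spin multiplicity = 2S + 1
= 2 * 7.0 + 1
= 15

15


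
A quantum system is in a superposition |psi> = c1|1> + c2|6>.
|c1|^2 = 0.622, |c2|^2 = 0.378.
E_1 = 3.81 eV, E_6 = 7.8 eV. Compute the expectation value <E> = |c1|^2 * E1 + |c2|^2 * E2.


<E> = |c1|^2 * E1 + |c2|^2 * E2
= 0.622 * 3.81 + 0.378 * 7.8
= 2.3698 + 2.9484
= 5.3182 eV

5.3182


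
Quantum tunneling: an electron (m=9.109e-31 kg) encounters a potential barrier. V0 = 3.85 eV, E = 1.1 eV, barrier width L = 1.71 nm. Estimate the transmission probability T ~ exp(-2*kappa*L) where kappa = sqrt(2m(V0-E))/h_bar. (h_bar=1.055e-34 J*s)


V0 - E = 2.75 eV = 4.4055e-19 J
kappa = sqrt(2 * m * (V0-E)) / h_bar
= sqrt(2 * 9.109e-31 * 4.4055e-19) / 1.055e-34
= 8.4917e+09 /m
2*kappa*L = 2 * 8.4917e+09 * 1.71e-9
= 29.0417
T = exp(-29.0417) = 2.439847e-13

2.439847e-13


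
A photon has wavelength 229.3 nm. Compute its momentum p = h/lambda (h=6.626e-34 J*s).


p = h / lambda
= 6.626e-34 / (229.3e-9)
= 6.626e-34 / 2.2930e-07
= 2.8897e-27 kg*m/s

2.8897e-27


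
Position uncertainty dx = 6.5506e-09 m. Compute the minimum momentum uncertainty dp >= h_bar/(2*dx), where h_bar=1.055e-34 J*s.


dp = h_bar / (2 * dx)
= 1.055e-34 / (2 * 6.5506e-09)
= 1.055e-34 / 1.3101e-08
= 8.0527e-27 kg*m/s

8.0527e-27


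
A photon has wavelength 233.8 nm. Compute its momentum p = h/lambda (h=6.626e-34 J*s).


p = h / lambda
= 6.626e-34 / (233.8e-9)
= 6.626e-34 / 2.3380e-07
= 2.8340e-27 kg*m/s

2.8340e-27


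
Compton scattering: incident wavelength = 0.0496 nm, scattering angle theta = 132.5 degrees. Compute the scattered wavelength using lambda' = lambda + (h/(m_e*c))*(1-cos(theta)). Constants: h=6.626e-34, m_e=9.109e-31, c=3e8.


Compton wavelength: h/(m_e*c) = 2.4247e-12 m
d_lambda = 2.4247e-12 * (1 - cos(132.5 deg))
= 2.4247e-12 * 1.67559
= 4.0628e-12 m = 0.004063 nm
lambda' = 0.0496 + 0.004063
= 0.053663 nm

0.053663


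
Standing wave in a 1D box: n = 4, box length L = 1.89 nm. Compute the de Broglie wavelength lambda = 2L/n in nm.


lambda = 2L / n
= 2 * 1.89 / 4
= 3.78 / 4
= 0.945 nm

0.945


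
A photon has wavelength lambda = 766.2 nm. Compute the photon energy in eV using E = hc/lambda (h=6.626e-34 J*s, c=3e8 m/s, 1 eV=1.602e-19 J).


E = hc / lambda
= (6.626e-34)(3e8) / (766.2e-9)
= 1.9878e-25 / 7.6620e-07
= 2.5944e-19 J
Converting to eV: 2.5944e-19 / 1.602e-19
= 1.6195 eV

1.6195


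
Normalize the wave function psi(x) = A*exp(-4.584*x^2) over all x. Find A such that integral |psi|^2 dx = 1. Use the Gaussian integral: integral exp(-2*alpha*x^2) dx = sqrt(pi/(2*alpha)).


integral |psi|^2 dx = A^2 * sqrt(pi/(2*alpha)) = 1
A^2 = sqrt(2*alpha/pi)
= sqrt(2 * 4.584 / pi)
= 1.708293
A = sqrt(1.708293)
= 1.307

1.307


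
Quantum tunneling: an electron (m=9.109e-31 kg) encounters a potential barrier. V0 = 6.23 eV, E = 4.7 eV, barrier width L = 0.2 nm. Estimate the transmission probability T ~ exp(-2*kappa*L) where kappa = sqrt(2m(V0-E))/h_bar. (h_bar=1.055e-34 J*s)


V0 - E = 1.53 eV = 2.4511e-19 J
kappa = sqrt(2 * m * (V0-E)) / h_bar
= sqrt(2 * 9.109e-31 * 2.4511e-19) / 1.055e-34
= 6.3340e+09 /m
2*kappa*L = 2 * 6.3340e+09 * 0.2e-9
= 2.5336
T = exp(-2.5336) = 7.937424e-02

7.937424e-02


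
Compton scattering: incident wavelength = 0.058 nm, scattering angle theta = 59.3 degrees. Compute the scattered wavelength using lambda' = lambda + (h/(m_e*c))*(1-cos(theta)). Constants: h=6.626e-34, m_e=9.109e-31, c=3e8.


Compton wavelength: h/(m_e*c) = 2.4247e-12 m
d_lambda = 2.4247e-12 * (1 - cos(59.3 deg))
= 2.4247e-12 * 0.489457
= 1.1868e-12 m = 0.001187 nm
lambda' = 0.058 + 0.001187
= 0.059187 nm

0.059187


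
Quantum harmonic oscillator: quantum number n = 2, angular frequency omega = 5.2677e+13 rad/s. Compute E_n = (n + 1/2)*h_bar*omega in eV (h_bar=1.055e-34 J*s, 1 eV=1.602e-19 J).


E = (n + 1/2) * h_bar * omega
= (2 + 0.5) * 1.055e-34 * 5.2677e+13
= 2.5 * 5.5574e-21
= 1.3894e-20 J
= 0.0867 eV

0.0867


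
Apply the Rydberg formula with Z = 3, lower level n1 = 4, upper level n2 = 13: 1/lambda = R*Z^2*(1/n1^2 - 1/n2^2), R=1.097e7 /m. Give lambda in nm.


1/lambda = R * Z^2 * (1/n1^2 - 1/n2^2)
= 1.097e7 * 3^2 * (1/4^2 - 1/13^2)
= 1.097e7 * 9 * (0.0625 - 0.005917)
= 5.5864e+06 /m
lambda = 1 / 5.5864e+06
= 179.0054 nm

179.0054


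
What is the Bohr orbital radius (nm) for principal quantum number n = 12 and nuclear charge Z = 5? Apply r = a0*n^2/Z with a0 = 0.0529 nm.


r = a0 * n^2 / Z
= 0.0529 * 12^2 / 5
= 0.0529 * 144 / 5
= 1.5235 nm

1.5235


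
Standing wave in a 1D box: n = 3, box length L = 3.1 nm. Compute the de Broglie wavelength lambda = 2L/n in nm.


lambda = 2L / n
= 2 * 3.1 / 3
= 6.2 / 3
= 2.0667 nm

2.0667


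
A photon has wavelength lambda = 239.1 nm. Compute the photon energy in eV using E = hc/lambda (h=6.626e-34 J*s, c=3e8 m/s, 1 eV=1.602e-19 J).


E = hc / lambda
= (6.626e-34)(3e8) / (239.1e-9)
= 1.9878e-25 / 2.3910e-07
= 8.3137e-19 J
Converting to eV: 8.3137e-19 / 1.602e-19
= 5.1896 eV

5.1896


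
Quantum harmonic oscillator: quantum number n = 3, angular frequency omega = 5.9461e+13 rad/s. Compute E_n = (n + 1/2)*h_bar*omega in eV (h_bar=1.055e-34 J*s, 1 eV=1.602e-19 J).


E = (n + 1/2) * h_bar * omega
= (3 + 0.5) * 1.055e-34 * 5.9461e+13
= 3.5 * 6.2731e-21
= 2.1956e-20 J
= 0.1371 eV

0.1371


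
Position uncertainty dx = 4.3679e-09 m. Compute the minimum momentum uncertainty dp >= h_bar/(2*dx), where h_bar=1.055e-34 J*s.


dp = h_bar / (2 * dx)
= 1.055e-34 / (2 * 4.3679e-09)
= 1.055e-34 / 8.7358e-09
= 1.2077e-26 kg*m/s

1.2077e-26


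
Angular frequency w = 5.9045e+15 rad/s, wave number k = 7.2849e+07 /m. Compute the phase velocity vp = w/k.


vp = w / k
= 5.9045e+15 / 7.2849e+07
= 8.1051e+07 m/s

8.1051e+07


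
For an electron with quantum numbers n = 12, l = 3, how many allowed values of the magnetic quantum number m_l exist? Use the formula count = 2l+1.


m_l ranges from -l to +l in integer steps
So m_l goes from -3 to +3
Count = 2l + 1 = 2*3 + 1
= 7

7


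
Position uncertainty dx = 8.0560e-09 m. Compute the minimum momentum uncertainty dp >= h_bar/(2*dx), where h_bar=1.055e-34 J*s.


dp = h_bar / (2 * dx)
= 1.055e-34 / (2 * 8.0560e-09)
= 1.055e-34 / 1.6112e-08
= 6.5479e-27 kg*m/s

6.5479e-27


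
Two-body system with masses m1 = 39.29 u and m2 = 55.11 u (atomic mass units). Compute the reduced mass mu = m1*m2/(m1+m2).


mu = m1 * m2 / (m1 + m2)
= 39.29 * 55.11 / (39.29 + 55.11)
= 2165.2719 / 94.4
= 22.9372 u

22.9372


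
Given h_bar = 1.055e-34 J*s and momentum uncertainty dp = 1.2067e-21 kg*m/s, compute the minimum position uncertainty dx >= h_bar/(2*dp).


dx = h_bar / (2 * dp)
= 1.055e-34 / (2 * 1.2067e-21)
= 1.055e-34 / 2.4134e-21
= 4.3714e-14 m

4.3714e-14


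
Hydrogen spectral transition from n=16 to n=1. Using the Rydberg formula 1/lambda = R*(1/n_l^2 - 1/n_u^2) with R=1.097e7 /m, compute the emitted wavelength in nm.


1/lambda = R * (1/n_l^2 - 1/n_u^2)
= 1.097e7 * (1/1^2 - 1/16^2)
= 1.097e7 * (1.0 - 0.003906)
= 1.097e7 * 0.996094
= 1.0927e+07 /m
lambda = 1 / 1.0927e+07 = 91.5152 nm

91.5152


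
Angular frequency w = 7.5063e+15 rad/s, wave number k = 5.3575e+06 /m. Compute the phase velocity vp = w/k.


vp = w / k
= 7.5063e+15 / 5.3575e+06
= 1.4011e+09 m/s

1.4011e+09


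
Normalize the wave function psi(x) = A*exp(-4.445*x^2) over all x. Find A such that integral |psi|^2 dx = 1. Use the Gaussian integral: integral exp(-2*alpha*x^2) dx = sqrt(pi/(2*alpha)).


integral |psi|^2 dx = A^2 * sqrt(pi/(2*alpha)) = 1
A^2 = sqrt(2*alpha/pi)
= sqrt(2 * 4.445 / pi)
= 1.682193
A = sqrt(1.682193)
= 1.297

1.297


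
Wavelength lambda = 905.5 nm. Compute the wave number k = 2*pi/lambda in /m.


k = 2 * pi / lambda
= 6.2832 / (905.5e-9)
= 6.2832 / 9.0550e-07
= 6.9389e+06 /m

6.9389e+06


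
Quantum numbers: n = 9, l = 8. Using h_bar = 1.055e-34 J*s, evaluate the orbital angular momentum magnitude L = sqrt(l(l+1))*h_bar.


L = sqrt(l*(l+1)) * h_bar
= sqrt(8 * 9) * 1.055e-34
= sqrt(72) * 1.055e-34
= 8.4853 * 1.055e-34
= 8.9520e-34 J*s

8.9520e-34


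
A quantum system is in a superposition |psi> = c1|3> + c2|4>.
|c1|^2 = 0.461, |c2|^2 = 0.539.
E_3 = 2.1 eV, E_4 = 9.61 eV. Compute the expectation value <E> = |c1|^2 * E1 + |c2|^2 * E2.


<E> = |c1|^2 * E1 + |c2|^2 * E2
= 0.461 * 2.1 + 0.539 * 9.61
= 0.9681 + 5.1798
= 6.1479 eV

6.1479


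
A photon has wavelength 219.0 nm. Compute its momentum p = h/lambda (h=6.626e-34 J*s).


p = h / lambda
= 6.626e-34 / (219.0e-9)
= 6.626e-34 / 2.1900e-07
= 3.0256e-27 kg*m/s

3.0256e-27


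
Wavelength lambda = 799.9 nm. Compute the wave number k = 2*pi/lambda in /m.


k = 2 * pi / lambda
= 6.2832 / (799.9e-9)
= 6.2832 / 7.9990e-07
= 7.8550e+06 /m

7.8550e+06


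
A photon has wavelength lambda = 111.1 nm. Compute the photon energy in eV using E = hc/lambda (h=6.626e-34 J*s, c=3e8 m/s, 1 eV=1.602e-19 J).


E = hc / lambda
= (6.626e-34)(3e8) / (111.1e-9)
= 1.9878e-25 / 1.1110e-07
= 1.7892e-18 J
Converting to eV: 1.7892e-18 / 1.602e-19
= 11.1685 eV

11.1685


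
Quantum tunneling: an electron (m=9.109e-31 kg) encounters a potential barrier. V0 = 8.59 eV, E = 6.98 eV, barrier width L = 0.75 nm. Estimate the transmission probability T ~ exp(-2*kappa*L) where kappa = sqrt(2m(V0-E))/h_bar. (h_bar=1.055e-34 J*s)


V0 - E = 1.61 eV = 2.5792e-19 J
kappa = sqrt(2 * m * (V0-E)) / h_bar
= sqrt(2 * 9.109e-31 * 2.5792e-19) / 1.055e-34
= 6.4974e+09 /m
2*kappa*L = 2 * 6.4974e+09 * 0.75e-9
= 9.7462
T = exp(-9.7462) = 5.851920e-05

5.851920e-05


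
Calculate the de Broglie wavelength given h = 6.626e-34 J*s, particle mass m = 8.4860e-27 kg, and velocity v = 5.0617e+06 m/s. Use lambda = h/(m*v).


lambda = h / (m * v)
= 6.626e-34 / (8.4860e-27 * 5.0617e+06)
= 6.626e-34 / 4.2954e-20
= 1.5426e-14 m

1.5426e-14


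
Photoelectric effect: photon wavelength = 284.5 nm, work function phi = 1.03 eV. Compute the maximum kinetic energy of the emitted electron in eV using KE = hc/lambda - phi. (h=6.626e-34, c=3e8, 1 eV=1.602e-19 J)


E_photon = hc / lambda
= (6.626e-34)(3e8) / (284.5e-9)
= 6.9870e-19 J
= 4.3614 eV
KE = E_photon - phi
= 4.3614 - 1.03
= 3.3314 eV

3.3314


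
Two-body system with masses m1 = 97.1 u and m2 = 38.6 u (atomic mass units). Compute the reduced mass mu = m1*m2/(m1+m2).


mu = m1 * m2 / (m1 + m2)
= 97.1 * 38.6 / (97.1 + 38.6)
= 3748.06 / 135.7
= 27.6202 u

27.6202


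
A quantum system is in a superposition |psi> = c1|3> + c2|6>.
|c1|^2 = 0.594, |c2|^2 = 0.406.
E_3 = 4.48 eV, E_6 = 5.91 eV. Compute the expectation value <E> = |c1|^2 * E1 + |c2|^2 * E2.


<E> = |c1|^2 * E1 + |c2|^2 * E2
= 0.594 * 4.48 + 0.406 * 5.91
= 2.6611 + 2.3995
= 5.0606 eV

5.0606


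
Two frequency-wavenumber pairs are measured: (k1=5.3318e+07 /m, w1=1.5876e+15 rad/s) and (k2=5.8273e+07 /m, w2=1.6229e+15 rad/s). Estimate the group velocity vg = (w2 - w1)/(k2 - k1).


vg = (w2 - w1) / (k2 - k1)
= (1.6229e+15 - 1.5876e+15) / (5.8273e+07 - 5.3318e+07)
= 3.5300e+13 / 4.9550e+06
= 7.1241e+06 m/s

7.1241e+06


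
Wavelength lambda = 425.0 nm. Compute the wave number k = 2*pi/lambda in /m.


k = 2 * pi / lambda
= 6.2832 / (425.0e-9)
= 6.2832 / 4.2500e-07
= 1.4784e+07 /m

1.4784e+07


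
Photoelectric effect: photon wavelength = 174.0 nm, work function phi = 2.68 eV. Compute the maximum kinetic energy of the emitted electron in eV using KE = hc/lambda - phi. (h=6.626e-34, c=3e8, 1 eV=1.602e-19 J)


E_photon = hc / lambda
= (6.626e-34)(3e8) / (174.0e-9)
= 1.1424e-18 J
= 7.1312 eV
KE = E_photon - phi
= 7.1312 - 2.68
= 4.4512 eV

4.4512


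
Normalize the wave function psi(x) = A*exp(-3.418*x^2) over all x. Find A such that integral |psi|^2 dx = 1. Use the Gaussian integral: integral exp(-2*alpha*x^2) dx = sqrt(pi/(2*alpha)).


integral |psi|^2 dx = A^2 * sqrt(pi/(2*alpha)) = 1
A^2 = sqrt(2*alpha/pi)
= sqrt(2 * 3.418 / pi)
= 1.475116
A = sqrt(1.475116)
= 1.2145

1.2145


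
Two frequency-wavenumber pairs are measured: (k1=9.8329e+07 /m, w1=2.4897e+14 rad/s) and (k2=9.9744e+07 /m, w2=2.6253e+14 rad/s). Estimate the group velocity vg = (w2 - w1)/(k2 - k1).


vg = (w2 - w1) / (k2 - k1)
= (2.6253e+14 - 2.4897e+14) / (9.9744e+07 - 9.8329e+07)
= 1.3560e+13 / 1.4150e+06
= 9.5830e+06 m/s

9.5830e+06


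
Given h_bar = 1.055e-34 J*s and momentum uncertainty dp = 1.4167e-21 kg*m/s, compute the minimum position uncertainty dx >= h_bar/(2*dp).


dx = h_bar / (2 * dp)
= 1.055e-34 / (2 * 1.4167e-21)
= 1.055e-34 / 2.8334e-21
= 3.7234e-14 m

3.7234e-14


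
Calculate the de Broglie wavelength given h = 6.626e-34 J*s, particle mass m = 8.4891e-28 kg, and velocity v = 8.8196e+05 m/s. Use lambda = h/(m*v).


lambda = h / (m * v)
= 6.626e-34 / (8.4891e-28 * 8.8196e+05)
= 6.626e-34 / 7.4870e-22
= 8.8500e-13 m

8.8500e-13


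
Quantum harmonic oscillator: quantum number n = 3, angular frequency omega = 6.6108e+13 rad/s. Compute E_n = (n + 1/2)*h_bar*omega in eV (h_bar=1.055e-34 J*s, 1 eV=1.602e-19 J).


E = (n + 1/2) * h_bar * omega
= (3 + 0.5) * 1.055e-34 * 6.6108e+13
= 3.5 * 6.9744e-21
= 2.4410e-20 J
= 0.1524 eV

0.1524


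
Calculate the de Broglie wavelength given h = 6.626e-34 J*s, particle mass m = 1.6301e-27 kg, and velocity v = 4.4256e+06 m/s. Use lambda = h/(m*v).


lambda = h / (m * v)
= 6.626e-34 / (1.6301e-27 * 4.4256e+06)
= 6.626e-34 / 7.2142e-21
= 9.1847e-14 m

9.1847e-14


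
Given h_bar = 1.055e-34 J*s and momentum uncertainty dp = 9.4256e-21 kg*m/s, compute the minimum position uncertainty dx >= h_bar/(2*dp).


dx = h_bar / (2 * dp)
= 1.055e-34 / (2 * 9.4256e-21)
= 1.055e-34 / 1.8851e-20
= 5.5965e-15 m

5.5965e-15


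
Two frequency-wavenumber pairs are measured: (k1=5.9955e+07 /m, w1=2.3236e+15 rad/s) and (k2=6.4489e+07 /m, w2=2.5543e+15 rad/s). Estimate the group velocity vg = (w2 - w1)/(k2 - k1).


vg = (w2 - w1) / (k2 - k1)
= (2.5543e+15 - 2.3236e+15) / (6.4489e+07 - 5.9955e+07)
= 2.3070e+14 / 4.5340e+06
= 5.0882e+07 m/s

5.0882e+07


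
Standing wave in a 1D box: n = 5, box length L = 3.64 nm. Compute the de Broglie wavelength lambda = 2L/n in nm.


lambda = 2L / n
= 2 * 3.64 / 5
= 7.28 / 5
= 1.456 nm

1.456


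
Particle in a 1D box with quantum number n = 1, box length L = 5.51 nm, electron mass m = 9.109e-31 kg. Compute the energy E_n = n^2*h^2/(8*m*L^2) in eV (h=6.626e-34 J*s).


E = n^2 * h^2 / (8 * m * L^2)
= 1^2 * (6.626e-34)^2 / (8 * 9.109e-31 * (5.51e-9)^2)
= 1 * 4.3904e-67 / (8 * 9.109e-31 * 3.0360e-17)
= 1.9844e-21 J
= 0.0124 eV

0.0124


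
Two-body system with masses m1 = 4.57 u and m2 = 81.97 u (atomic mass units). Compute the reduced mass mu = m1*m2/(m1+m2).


mu = m1 * m2 / (m1 + m2)
= 4.57 * 81.97 / (4.57 + 81.97)
= 374.6029 / 86.54
= 4.3287 u

4.3287


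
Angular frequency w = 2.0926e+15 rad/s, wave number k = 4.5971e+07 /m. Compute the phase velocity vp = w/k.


vp = w / k
= 2.0926e+15 / 4.5971e+07
= 4.5520e+07 m/s

4.5520e+07


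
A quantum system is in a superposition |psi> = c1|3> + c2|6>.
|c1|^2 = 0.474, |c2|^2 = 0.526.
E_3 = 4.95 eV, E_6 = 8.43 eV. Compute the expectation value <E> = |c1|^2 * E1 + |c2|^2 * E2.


<E> = |c1|^2 * E1 + |c2|^2 * E2
= 0.474 * 4.95 + 0.526 * 8.43
= 2.3463 + 4.4342
= 6.7805 eV

6.7805


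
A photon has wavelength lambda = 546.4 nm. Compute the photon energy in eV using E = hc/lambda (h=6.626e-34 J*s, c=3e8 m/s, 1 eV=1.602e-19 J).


E = hc / lambda
= (6.626e-34)(3e8) / (546.4e-9)
= 1.9878e-25 / 5.4640e-07
= 3.6380e-19 J
Converting to eV: 3.6380e-19 / 1.602e-19
= 2.2709 eV

2.2709


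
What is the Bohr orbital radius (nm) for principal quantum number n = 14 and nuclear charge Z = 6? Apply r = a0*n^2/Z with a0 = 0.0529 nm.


r = a0 * n^2 / Z
= 0.0529 * 14^2 / 6
= 0.0529 * 196 / 6
= 1.7281 nm

1.7281


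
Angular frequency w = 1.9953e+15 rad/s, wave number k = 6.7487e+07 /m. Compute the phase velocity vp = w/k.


vp = w / k
= 1.9953e+15 / 6.7487e+07
= 2.9566e+07 m/s

2.9566e+07


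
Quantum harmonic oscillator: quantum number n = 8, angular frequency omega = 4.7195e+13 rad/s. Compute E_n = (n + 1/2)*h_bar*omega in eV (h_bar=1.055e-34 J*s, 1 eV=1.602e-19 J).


E = (n + 1/2) * h_bar * omega
= (8 + 0.5) * 1.055e-34 * 4.7195e+13
= 8.5 * 4.9791e-21
= 4.2322e-20 J
= 0.2642 eV

0.2642


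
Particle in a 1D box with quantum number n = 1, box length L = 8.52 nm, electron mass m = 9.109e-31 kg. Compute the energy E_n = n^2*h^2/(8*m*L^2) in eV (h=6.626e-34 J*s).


E = n^2 * h^2 / (8 * m * L^2)
= 1^2 * (6.626e-34)^2 / (8 * 9.109e-31 * (8.52e-9)^2)
= 1 * 4.3904e-67 / (8 * 9.109e-31 * 7.2590e-17)
= 8.2997e-22 J
= 0.0052 eV

0.0052


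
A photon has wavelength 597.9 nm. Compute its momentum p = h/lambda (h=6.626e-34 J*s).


p = h / lambda
= 6.626e-34 / (597.9e-9)
= 6.626e-34 / 5.9790e-07
= 1.1082e-27 kg*m/s

1.1082e-27


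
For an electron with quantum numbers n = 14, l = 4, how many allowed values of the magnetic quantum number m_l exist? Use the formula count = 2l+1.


m_l ranges from -l to +l in integer steps
So m_l goes from -4 to +4
Count = 2l + 1 = 2*4 + 1
= 9

9


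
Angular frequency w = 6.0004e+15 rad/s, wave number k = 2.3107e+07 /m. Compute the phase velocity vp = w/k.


vp = w / k
= 6.0004e+15 / 2.3107e+07
= 2.5968e+08 m/s

2.5968e+08


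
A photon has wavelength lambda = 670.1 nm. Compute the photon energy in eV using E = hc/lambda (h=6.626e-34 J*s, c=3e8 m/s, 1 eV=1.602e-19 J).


E = hc / lambda
= (6.626e-34)(3e8) / (670.1e-9)
= 1.9878e-25 / 6.7010e-07
= 2.9664e-19 J
Converting to eV: 2.9664e-19 / 1.602e-19
= 1.8517 eV

1.8517


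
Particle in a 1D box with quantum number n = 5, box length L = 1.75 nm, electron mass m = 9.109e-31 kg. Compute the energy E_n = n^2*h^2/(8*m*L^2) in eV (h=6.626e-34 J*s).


E = n^2 * h^2 / (8 * m * L^2)
= 5^2 * (6.626e-34)^2 / (8 * 9.109e-31 * (1.75e-9)^2)
= 25 * 4.3904e-67 / (8 * 9.109e-31 * 3.0625e-18)
= 4.9182e-19 J
= 3.07 eV

3.07


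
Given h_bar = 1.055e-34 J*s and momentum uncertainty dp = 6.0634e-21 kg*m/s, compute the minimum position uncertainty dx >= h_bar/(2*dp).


dx = h_bar / (2 * dp)
= 1.055e-34 / (2 * 6.0634e-21)
= 1.055e-34 / 1.2127e-20
= 8.6997e-15 m

8.6997e-15


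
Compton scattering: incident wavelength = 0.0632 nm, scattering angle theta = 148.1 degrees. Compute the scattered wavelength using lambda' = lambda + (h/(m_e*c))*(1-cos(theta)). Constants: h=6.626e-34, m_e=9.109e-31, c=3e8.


Compton wavelength: h/(m_e*c) = 2.4247e-12 m
d_lambda = 2.4247e-12 * (1 - cos(148.1 deg))
= 2.4247e-12 * 1.848972
= 4.4832e-12 m = 0.004483 nm
lambda' = 0.0632 + 0.004483
= 0.067683 nm

0.067683


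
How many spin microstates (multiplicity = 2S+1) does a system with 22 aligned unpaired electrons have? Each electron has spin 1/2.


Total spin S = N * (1/2) = 22 * 0.5 = 11.0
Spin multiplicity = 2S + 1
= 2 * 11.0 + 1
= 23

23


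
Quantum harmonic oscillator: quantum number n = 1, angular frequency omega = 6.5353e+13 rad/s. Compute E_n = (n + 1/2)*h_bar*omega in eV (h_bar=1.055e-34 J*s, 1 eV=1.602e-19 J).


E = (n + 1/2) * h_bar * omega
= (1 + 0.5) * 1.055e-34 * 6.5353e+13
= 1.5 * 6.8947e-21
= 1.0342e-20 J
= 0.0646 eV

0.0646


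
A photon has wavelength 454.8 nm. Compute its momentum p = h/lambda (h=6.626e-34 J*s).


p = h / lambda
= 6.626e-34 / (454.8e-9)
= 6.626e-34 / 4.5480e-07
= 1.4569e-27 kg*m/s

1.4569e-27


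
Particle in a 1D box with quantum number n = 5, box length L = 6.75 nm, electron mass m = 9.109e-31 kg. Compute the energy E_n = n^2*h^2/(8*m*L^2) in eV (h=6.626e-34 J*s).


E = n^2 * h^2 / (8 * m * L^2)
= 5^2 * (6.626e-34)^2 / (8 * 9.109e-31 * (6.75e-9)^2)
= 25 * 4.3904e-67 / (8 * 9.109e-31 * 4.5563e-17)
= 3.3058e-20 J
= 0.2064 eV

0.2064


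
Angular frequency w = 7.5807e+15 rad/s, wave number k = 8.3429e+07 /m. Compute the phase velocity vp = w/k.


vp = w / k
= 7.5807e+15 / 8.3429e+07
= 9.0864e+07 m/s

9.0864e+07


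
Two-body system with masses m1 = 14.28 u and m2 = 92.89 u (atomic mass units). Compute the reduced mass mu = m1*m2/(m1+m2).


mu = m1 * m2 / (m1 + m2)
= 14.28 * 92.89 / (14.28 + 92.89)
= 1326.4692 / 107.17
= 12.3772 u

12.3772


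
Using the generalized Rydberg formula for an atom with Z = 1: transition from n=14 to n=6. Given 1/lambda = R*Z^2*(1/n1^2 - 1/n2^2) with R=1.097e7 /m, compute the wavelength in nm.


1/lambda = R * Z^2 * (1/n1^2 - 1/n2^2)
= 1.097e7 * 1^2 * (1/6^2 - 1/14^2)
= 1.097e7 * 1 * (0.027778 - 0.005102)
= 2.4875e+05 /m
lambda = 1 / 2.4875e+05
= 4020.0547 nm

4020.0547


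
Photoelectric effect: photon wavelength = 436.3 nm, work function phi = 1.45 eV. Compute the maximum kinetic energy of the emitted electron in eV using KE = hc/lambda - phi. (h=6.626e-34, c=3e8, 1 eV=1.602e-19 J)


E_photon = hc / lambda
= (6.626e-34)(3e8) / (436.3e-9)
= 4.5560e-19 J
= 2.844 eV
KE = E_photon - phi
= 2.844 - 1.45
= 1.394 eV

1.394


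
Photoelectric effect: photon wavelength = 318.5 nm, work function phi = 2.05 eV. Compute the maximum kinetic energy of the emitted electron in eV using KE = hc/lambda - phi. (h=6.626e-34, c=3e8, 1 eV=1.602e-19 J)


E_photon = hc / lambda
= (6.626e-34)(3e8) / (318.5e-9)
= 6.2411e-19 J
= 3.8958 eV
KE = E_photon - phi
= 3.8958 - 2.05
= 1.8458 eV

1.8458


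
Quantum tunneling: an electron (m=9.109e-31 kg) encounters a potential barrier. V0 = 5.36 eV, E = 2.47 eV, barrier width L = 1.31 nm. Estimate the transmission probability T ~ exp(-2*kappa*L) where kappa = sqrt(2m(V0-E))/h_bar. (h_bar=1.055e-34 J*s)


V0 - E = 2.89 eV = 4.6298e-19 J
kappa = sqrt(2 * m * (V0-E)) / h_bar
= sqrt(2 * 9.109e-31 * 4.6298e-19) / 1.055e-34
= 8.7052e+09 /m
2*kappa*L = 2 * 8.7052e+09 * 1.31e-9
= 22.8076
T = exp(-22.8076) = 1.243914e-10

1.243914e-10


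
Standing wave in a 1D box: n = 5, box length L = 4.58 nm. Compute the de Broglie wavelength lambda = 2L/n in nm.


lambda = 2L / n
= 2 * 4.58 / 5
= 9.16 / 5
= 1.832 nm

1.832


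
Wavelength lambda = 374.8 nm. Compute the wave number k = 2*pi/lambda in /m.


k = 2 * pi / lambda
= 6.2832 / (374.8e-9)
= 6.2832 / 3.7480e-07
= 1.6764e+07 /m

1.6764e+07


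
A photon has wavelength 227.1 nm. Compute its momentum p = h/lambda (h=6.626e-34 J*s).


p = h / lambda
= 6.626e-34 / (227.1e-9)
= 6.626e-34 / 2.2710e-07
= 2.9177e-27 kg*m/s

2.9177e-27


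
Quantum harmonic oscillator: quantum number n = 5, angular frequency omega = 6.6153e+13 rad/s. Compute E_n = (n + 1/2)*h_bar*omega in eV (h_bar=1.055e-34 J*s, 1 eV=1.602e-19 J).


E = (n + 1/2) * h_bar * omega
= (5 + 0.5) * 1.055e-34 * 6.6153e+13
= 5.5 * 6.9791e-21
= 3.8385e-20 J
= 0.2396 eV

0.2396


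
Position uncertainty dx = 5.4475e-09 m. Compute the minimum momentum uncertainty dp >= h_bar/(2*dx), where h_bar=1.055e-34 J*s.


dp = h_bar / (2 * dx)
= 1.055e-34 / (2 * 5.4475e-09)
= 1.055e-34 / 1.0895e-08
= 9.6833e-27 kg*m/s

9.6833e-27


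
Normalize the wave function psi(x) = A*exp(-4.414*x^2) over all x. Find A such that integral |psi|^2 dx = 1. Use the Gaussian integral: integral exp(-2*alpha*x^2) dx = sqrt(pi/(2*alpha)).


integral |psi|^2 dx = A^2 * sqrt(pi/(2*alpha)) = 1
A^2 = sqrt(2*alpha/pi)
= sqrt(2 * 4.414 / pi)
= 1.676317
A = sqrt(1.676317)
= 1.2947

1.2947


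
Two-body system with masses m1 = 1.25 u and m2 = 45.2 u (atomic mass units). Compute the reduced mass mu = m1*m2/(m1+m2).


mu = m1 * m2 / (m1 + m2)
= 1.25 * 45.2 / (1.25 + 45.2)
= 56.5 / 46.45
= 1.2164 u

1.2164


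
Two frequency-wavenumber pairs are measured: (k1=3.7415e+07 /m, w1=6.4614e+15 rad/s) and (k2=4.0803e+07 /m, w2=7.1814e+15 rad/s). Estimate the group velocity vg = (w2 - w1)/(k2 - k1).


vg = (w2 - w1) / (k2 - k1)
= (7.1814e+15 - 6.4614e+15) / (4.0803e+07 - 3.7415e+07)
= 7.2000e+14 / 3.3880e+06
= 2.1251e+08 m/s

2.1251e+08


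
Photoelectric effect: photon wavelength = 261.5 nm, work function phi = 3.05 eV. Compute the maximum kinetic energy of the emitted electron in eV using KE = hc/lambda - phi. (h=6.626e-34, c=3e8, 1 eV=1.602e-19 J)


E_photon = hc / lambda
= (6.626e-34)(3e8) / (261.5e-9)
= 7.6015e-19 J
= 4.745 eV
KE = E_photon - phi
= 4.745 - 3.05
= 1.695 eV

1.695


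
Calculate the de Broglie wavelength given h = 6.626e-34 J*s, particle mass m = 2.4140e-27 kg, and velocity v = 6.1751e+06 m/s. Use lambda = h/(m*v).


lambda = h / (m * v)
= 6.626e-34 / (2.4140e-27 * 6.1751e+06)
= 6.626e-34 / 1.4907e-20
= 4.4450e-14 m

4.4450e-14


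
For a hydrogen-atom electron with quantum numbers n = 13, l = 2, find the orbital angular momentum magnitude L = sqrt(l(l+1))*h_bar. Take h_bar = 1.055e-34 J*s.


L = sqrt(l*(l+1)) * h_bar
= sqrt(2 * 3) * 1.055e-34
= sqrt(6) * 1.055e-34
= 2.4495 * 1.055e-34
= 2.5842e-34 J*s

2.5842e-34


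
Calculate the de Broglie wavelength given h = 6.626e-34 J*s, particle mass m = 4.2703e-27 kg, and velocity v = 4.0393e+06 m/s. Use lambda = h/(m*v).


lambda = h / (m * v)
= 6.626e-34 / (4.2703e-27 * 4.0393e+06)
= 6.626e-34 / 1.7249e-20
= 3.8414e-14 m

3.8414e-14


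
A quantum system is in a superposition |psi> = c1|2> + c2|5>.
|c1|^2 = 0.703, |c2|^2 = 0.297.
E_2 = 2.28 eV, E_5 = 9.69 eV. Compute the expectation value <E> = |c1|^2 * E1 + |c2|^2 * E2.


<E> = |c1|^2 * E1 + |c2|^2 * E2
= 0.703 * 2.28 + 0.297 * 9.69
= 1.6028 + 2.8779
= 4.4808 eV

4.4808


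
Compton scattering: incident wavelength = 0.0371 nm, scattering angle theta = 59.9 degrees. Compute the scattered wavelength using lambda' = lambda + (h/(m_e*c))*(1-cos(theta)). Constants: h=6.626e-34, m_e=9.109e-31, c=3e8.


Compton wavelength: h/(m_e*c) = 2.4247e-12 m
d_lambda = 2.4247e-12 * (1 - cos(59.9 deg))
= 2.4247e-12 * 0.498489
= 1.2087e-12 m = 0.001209 nm
lambda' = 0.0371 + 0.001209
= 0.038309 nm

0.038309


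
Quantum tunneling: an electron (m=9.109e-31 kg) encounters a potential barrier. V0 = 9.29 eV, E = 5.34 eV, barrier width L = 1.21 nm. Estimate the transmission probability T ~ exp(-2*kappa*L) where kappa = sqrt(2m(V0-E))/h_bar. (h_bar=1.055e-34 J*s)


V0 - E = 3.95 eV = 6.3279e-19 J
kappa = sqrt(2 * m * (V0-E)) / h_bar
= sqrt(2 * 9.109e-31 * 6.3279e-19) / 1.055e-34
= 1.0177e+10 /m
2*kappa*L = 2 * 1.0177e+10 * 1.21e-9
= 24.6288
T = exp(-24.6288) = 2.013042e-11

2.013042e-11


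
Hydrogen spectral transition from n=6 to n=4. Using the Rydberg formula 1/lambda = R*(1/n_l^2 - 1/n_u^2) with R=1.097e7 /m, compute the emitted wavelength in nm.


1/lambda = R * (1/n_l^2 - 1/n_u^2)
= 1.097e7 * (1/4^2 - 1/6^2)
= 1.097e7 * (0.0625 - 0.027778)
= 1.097e7 * 0.034722
= 3.8090e+05 /m
lambda = 1 / 3.8090e+05 = 2625.3418 nm

2625.3418


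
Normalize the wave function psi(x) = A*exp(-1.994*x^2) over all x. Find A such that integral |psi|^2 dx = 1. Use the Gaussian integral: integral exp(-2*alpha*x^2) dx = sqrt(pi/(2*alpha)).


integral |psi|^2 dx = A^2 * sqrt(pi/(2*alpha)) = 1
A^2 = sqrt(2*alpha/pi)
= sqrt(2 * 1.994 / pi)
= 1.126685
A = sqrt(1.126685)
= 1.0615

1.0615


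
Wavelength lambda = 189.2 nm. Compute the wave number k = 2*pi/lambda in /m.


k = 2 * pi / lambda
= 6.2832 / (189.2e-9)
= 6.2832 / 1.8920e-07
= 3.3209e+07 /m

3.3209e+07


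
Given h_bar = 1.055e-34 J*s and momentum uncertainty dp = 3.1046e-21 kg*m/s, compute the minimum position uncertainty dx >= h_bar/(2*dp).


dx = h_bar / (2 * dp)
= 1.055e-34 / (2 * 3.1046e-21)
= 1.055e-34 / 6.2092e-21
= 1.6991e-14 m

1.6991e-14


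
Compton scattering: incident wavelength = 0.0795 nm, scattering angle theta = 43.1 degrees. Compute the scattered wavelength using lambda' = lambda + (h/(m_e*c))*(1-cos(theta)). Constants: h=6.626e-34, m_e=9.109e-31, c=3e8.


Compton wavelength: h/(m_e*c) = 2.4247e-12 m
d_lambda = 2.4247e-12 * (1 - cos(43.1 deg))
= 2.4247e-12 * 0.269838
= 6.5428e-13 m = 0.000654 nm
lambda' = 0.0795 + 0.000654
= 0.080154 nm

0.080154


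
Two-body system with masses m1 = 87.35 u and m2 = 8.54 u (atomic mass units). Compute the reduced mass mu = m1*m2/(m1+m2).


mu = m1 * m2 / (m1 + m2)
= 87.35 * 8.54 / (87.35 + 8.54)
= 745.969 / 95.89
= 7.7794 u

7.7794


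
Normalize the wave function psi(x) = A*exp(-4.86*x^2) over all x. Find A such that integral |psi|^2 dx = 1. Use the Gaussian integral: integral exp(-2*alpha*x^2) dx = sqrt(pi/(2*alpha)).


integral |psi|^2 dx = A^2 * sqrt(pi/(2*alpha)) = 1
A^2 = sqrt(2*alpha/pi)
= sqrt(2 * 4.86 / pi)
= 1.758969
A = sqrt(1.758969)
= 1.3263

1.3263


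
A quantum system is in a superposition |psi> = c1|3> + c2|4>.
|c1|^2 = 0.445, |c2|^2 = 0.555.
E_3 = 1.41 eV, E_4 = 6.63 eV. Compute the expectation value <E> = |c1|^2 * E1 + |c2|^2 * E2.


<E> = |c1|^2 * E1 + |c2|^2 * E2
= 0.445 * 1.41 + 0.555 * 6.63
= 0.6274 + 3.6797
= 4.3071 eV

4.3071


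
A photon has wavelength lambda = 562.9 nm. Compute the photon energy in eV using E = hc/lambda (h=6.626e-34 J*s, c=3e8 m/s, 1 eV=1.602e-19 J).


E = hc / lambda
= (6.626e-34)(3e8) / (562.9e-9)
= 1.9878e-25 / 5.6290e-07
= 3.5314e-19 J
Converting to eV: 3.5314e-19 / 1.602e-19
= 2.2043 eV

2.2043


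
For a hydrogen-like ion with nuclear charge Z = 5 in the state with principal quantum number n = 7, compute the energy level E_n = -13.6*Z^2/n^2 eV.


E_n = -13.6 * Z^2 / n^2
= -13.6 * 5^2 / 7^2
= -13.6 * 25 / 49
= -6.9388 eV

-6.9388


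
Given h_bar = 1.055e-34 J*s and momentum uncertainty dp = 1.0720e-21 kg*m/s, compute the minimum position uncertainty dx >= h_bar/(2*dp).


dx = h_bar / (2 * dp)
= 1.055e-34 / (2 * 1.0720e-21)
= 1.055e-34 / 2.1440e-21
= 4.9207e-14 m

4.9207e-14


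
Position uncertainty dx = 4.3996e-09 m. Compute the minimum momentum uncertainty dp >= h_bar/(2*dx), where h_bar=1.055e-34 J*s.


dp = h_bar / (2 * dx)
= 1.055e-34 / (2 * 4.3996e-09)
= 1.055e-34 / 8.7992e-09
= 1.1990e-26 kg*m/s

1.1990e-26


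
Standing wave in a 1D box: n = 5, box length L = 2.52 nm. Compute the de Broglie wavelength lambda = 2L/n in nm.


lambda = 2L / n
= 2 * 2.52 / 5
= 5.04 / 5
= 1.008 nm

1.008


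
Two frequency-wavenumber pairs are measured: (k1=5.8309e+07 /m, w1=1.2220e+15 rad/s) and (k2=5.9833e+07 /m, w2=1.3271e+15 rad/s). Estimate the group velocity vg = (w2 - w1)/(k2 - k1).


vg = (w2 - w1) / (k2 - k1)
= (1.3271e+15 - 1.2220e+15) / (5.9833e+07 - 5.8309e+07)
= 1.0510e+14 / 1.5240e+06
= 6.8963e+07 m/s

6.8963e+07


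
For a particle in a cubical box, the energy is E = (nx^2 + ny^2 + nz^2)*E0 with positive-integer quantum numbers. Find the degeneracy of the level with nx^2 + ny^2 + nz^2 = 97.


Enumerate all (nx, ny, nz) with nx^2 + ny^2 + nz^2 = 97:
(5,6,6)
(6,5,6)
(6,6,5)
Total degeneracy = 3

3
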